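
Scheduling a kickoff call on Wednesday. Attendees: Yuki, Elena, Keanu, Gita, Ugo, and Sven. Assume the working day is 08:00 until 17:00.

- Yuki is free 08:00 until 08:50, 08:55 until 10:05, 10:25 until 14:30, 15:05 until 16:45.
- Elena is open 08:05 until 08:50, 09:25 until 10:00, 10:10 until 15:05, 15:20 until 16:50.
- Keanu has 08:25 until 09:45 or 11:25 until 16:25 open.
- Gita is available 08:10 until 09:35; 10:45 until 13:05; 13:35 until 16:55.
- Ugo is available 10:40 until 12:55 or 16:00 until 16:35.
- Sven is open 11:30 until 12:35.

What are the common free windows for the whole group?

Yuki ∩ Elena: 08:05-08:50, 09:25-10:00, 10:25-14:30, 15:20-16:45.
Yuki ∩ Elena ∩ Keanu: 08:25-08:50, 09:25-09:45, 11:25-14:30, 15:20-16:25.
Yuki ∩ Elena ∩ Keanu ∩ Gita: 08:25-08:50, 09:25-09:35, 11:25-13:05, 13:35-14:30, 15:20-16:25.
Yuki ∩ Elena ∩ Keanu ∩ Gita ∩ Ugo: 11:25-12:55, 16:00-16:25.
Yuki ∩ Elena ∩ Keanu ∩ Gita ∩ Ugo ∩ Sven: 11:30-12:35.
Those are the intersection windows.

11:30-12:35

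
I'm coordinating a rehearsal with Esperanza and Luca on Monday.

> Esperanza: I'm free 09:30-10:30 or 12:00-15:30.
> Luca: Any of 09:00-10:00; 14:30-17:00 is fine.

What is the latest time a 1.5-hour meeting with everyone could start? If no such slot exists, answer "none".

Esperanza ∩ Luca: 09:30-10:00, 14:30-15:30.
Those are the intersection windows.
No common window is at least 90 minutes long.

none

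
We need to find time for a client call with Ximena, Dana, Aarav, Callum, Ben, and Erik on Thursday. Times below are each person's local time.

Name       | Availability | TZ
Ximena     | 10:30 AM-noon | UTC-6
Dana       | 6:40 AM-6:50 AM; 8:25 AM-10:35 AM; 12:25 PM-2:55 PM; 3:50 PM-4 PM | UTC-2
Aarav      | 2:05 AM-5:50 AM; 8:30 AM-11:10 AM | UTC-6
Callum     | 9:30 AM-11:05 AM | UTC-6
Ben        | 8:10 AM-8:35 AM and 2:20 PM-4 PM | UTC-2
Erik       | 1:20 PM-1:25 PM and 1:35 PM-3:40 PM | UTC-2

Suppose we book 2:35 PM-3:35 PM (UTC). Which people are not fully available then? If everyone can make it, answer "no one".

Ximena in UTC: 16:30-18:00 (add 6h to convert from UTC-6).
Dana in UTC: 08:40-08:50, 10:25-12:35, 14:25-16:55, 17:50-18:00 (add 2h to convert from UTC-2).
Aarav in UTC: 08:05-11:50, 14:30-17:10 (add 6h to convert from UTC-6).
Callum in UTC: 15:30-17:05 (add 6h to convert from UTC-6).
Ben in UTC: 10:10-10:35, 16:20-18:00 (add 2h to convert from UTC-2).
Erik in UTC: 15:20-15:25, 15:35-17:40 (add 2h to convert from UTC-2).
Ximena: not fully free for 14:35-15:35. Dana: free for 14:35-15:35. Aarav: free for 14:35-15:35. Callum: not fully free for 14:35-15:35. Ben: not fully free for 14:35-15:35. Erik: not fully free for 14:35-15:35.

Ben, Callum, Erik, Ximena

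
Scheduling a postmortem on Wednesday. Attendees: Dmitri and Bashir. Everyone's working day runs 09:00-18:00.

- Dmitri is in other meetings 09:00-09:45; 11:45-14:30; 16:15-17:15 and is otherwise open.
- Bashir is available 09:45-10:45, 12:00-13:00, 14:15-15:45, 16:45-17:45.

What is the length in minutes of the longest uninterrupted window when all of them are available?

75

Dmitri free: 09:45-11:45, 14:30-16:15, 17:15-18:00 (invert busy blocks within the working day).
Bashir free: 09:45-10:45, 12:00-13:00, 14:15-15:45, 16:45-17:45.
Dmitri ∩ Bashir: 09:45-10:45, 14:30-15:45, 17:15-17:45.
The longest is 14:30-15:45 at 75 minutes.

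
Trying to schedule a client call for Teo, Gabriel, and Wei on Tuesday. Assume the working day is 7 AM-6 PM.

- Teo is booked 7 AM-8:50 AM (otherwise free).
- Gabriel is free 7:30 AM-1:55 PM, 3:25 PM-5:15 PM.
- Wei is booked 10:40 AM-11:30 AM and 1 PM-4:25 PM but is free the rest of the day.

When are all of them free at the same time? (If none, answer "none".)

Teo free: 08:50-18:00 (invert busy blocks within the working day).
Gabriel free: 07:30-13:55, 15:25-17:15.
Wei free: 07:00-10:40, 11:30-13:00, 16:25-18:00 (invert busy blocks within the working day).
Teo ∩ Gabriel: 08:50-13:55, 15:25-17:15.
Teo ∩ Gabriel ∩ Wei: 08:50-10:40, 11:30-13:00, 16:25-17:15.

08:50-10:40, 11:30-13:00, 16:25-17:15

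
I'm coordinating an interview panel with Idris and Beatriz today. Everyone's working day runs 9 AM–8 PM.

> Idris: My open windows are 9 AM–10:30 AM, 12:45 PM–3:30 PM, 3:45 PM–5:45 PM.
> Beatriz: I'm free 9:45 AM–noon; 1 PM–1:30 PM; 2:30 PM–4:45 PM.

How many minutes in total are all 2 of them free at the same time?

195

Idris ∩ Beatriz: 09:45-10:30, 13:00-13:30, 14:30-15:30, 15:45-16:45.
So the common availability across everyone is 09:45-10:30, 13:00-13:30, 14:30-15:30, 15:45-16:45.
Summing the common windows: 45 + 30 + 60 + 60 = 195 minutes.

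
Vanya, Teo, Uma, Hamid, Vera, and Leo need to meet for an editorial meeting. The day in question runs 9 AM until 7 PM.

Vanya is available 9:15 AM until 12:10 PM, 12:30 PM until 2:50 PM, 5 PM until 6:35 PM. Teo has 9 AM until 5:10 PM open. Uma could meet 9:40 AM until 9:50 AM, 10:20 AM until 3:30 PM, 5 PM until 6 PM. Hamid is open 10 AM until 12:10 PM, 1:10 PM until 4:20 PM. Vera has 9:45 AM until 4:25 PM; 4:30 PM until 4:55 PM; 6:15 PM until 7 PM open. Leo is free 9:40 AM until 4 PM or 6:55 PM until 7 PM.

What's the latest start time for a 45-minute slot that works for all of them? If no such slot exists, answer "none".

Vanya ∩ Teo: 09:15-12:10, 12:30-14:50, 17:00-17:10.
Vanya ∩ Teo ∩ Uma: 09:40-09:50, 10:20-12:10, 12:30-14:50, 17:00-17:10.
Vanya ∩ Teo ∩ Uma ∩ Hamid: 10:20-12:10, 13:10-14:50.
Vanya ∩ Teo ∩ Uma ∩ Hamid ∩ Vera: 10:20-12:10, 13:10-14:50.
Vanya ∩ Teo ∩ Uma ∩ Hamid ∩ Vera ∩ Leo: 10:20-12:10, 13:10-14:50.
Those are the intersection windows.
The last common window of at least 45 minutes is 13:10-14:50; a 45-minute meeting can start as late as 14:05 and still end by 14:50.

14:05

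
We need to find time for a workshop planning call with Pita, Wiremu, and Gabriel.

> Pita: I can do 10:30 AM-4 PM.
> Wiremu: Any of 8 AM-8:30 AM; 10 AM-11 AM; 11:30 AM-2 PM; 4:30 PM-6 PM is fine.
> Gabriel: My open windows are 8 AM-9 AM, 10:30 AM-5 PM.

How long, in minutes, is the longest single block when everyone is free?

150

Pita ∩ Wiremu: 10:30-11:00, 11:30-14:00.
Pita ∩ Wiremu ∩ Gabriel: 10:30-11:00, 11:30-14:00.
The longest is 11:30-14:00 at 150 minutes.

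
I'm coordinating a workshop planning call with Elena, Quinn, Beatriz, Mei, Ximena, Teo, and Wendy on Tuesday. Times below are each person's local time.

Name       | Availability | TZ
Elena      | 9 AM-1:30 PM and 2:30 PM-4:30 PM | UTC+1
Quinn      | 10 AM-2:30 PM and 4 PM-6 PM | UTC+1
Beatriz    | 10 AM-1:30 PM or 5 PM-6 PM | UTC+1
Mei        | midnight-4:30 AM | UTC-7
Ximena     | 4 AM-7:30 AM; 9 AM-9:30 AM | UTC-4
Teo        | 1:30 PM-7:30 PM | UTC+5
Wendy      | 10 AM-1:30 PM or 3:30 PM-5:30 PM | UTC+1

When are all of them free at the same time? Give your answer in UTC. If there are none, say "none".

Elena in UTC: 08:00-12:30, 13:30-15:30 (subtract 1h to convert from UTC+1).
Quinn in UTC: 09:00-13:30, 15:00-17:00 (subtract 1h to convert from UTC+1).
Beatriz in UTC: 09:00-12:30, 16:00-17:00 (subtract 1h to convert from UTC+1).
Mei in UTC: 07:00-11:30 (add 7h to convert from UTC-7).
Ximena in UTC: 08:00-11:30, 13:00-13:30 (add 4h to convert from UTC-4).
Teo in UTC: 08:30-14:30 (subtract 5h to convert from UTC+5).
Wendy in UTC: 09:00-12:30, 14:30-16:30 (subtract 1h to convert from UTC+1).
Elena ∩ Quinn: 09:00-12:30, 15:00-15:30.
Elena ∩ Quinn ∩ Beatriz: 09:00-12:30.
Elena ∩ Quinn ∩ Beatriz ∩ Mei: 09:00-11:30.
Elena ∩ Quinn ∩ Beatriz ∩ Mei ∩ Ximena: 09:00-11:30.
Elena ∩ Quinn ∩ Beatriz ∩ Mei ∩ Ximena ∩ Teo: 09:00-11:30.
Elena ∩ Quinn ∩ Beatriz ∩ Mei ∩ Ximena ∩ Teo ∩ Wendy: 09:00-11:30.

09:00-11:30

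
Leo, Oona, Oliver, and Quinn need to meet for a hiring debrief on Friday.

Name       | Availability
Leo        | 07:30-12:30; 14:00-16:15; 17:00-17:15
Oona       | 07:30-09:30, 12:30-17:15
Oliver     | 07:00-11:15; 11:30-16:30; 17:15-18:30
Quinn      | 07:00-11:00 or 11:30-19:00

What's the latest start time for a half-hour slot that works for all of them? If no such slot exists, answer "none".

Leo ∩ Oona: 07:30-09:30, 14:00-16:15, 17:00-17:15.
Leo ∩ Oona ∩ Oliver: 07:30-09:30, 14:00-16:15.
Leo ∩ Oona ∩ Oliver ∩ Quinn: 07:30-09:30, 14:00-16:15.
The last common window of at least 30 minutes is 14:00-16:15; a 30-minute meeting can start as late as 15:45 and still end by 16:15.

15:45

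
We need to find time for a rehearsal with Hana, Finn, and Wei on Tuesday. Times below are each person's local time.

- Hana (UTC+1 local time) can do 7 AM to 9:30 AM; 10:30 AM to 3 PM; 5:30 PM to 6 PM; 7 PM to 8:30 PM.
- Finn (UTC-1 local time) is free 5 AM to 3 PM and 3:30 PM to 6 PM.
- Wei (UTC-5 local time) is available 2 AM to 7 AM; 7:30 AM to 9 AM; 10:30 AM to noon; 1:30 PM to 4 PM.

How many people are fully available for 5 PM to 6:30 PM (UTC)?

1

Hana in UTC: 06:00-08:30, 09:30-14:00, 16:30-17:00, 18:00-19:30 (subtract 1h to convert from UTC+1).
Finn in UTC: 06:00-16:00, 16:30-19:00 (add 1h to convert from UTC-1).
Wei in UTC: 07:00-12:00, 12:30-14:00, 15:30-17:00, 18:30-21:00 (add 5h to convert from UTC-5).
Finn can make the full 17:00-18:30 slot — that's 1.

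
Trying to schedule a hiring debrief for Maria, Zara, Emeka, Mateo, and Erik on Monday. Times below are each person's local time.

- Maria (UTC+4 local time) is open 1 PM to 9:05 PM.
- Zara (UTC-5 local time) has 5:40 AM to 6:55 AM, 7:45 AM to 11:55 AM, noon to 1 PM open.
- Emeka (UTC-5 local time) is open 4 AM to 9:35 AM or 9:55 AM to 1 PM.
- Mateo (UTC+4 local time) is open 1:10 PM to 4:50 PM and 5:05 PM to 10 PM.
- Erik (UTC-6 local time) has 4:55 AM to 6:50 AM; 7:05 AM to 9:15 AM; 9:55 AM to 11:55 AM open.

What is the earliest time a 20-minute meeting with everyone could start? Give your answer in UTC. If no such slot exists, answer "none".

10:55

Maria in UTC: 09:00-17:05 (subtract 4h to convert from UTC+4).
Zara in UTC: 10:40-11:55, 12:45-16:55, 17:00-18:00 (add 5h to convert from UTC-5).
Emeka in UTC: 09:00-14:35, 14:55-18:00 (add 5h to convert from UTC-5).
Mateo in UTC: 09:10-12:50, 13:05-18:00 (subtract 4h to convert from UTC+4).
Erik in UTC: 10:55-12:50, 13:05-15:15, 15:55-17:55 (add 6h to convert from UTC-6).
Maria ∩ Zara: 10:40-11:55, 12:45-16:55, 17:00-17:05.
Maria ∩ Zara ∩ Emeka: 10:40-11:55, 12:45-14:35, 14:55-16:55, 17:00-17:05.
Maria ∩ Zara ∩ Emeka ∩ Mateo: 10:40-11:55, 12:45-12:50, 13:05-14:35, 14:55-16:55, 17:00-17:05.
Maria ∩ Zara ∩ Emeka ∩ Mateo ∩ Erik: 10:55-11:55, 12:45-12:50, 13:05-14:35, 14:55-15:15, 15:55-16:55, 17:00-17:05.
The first common window of at least 20 minutes is 10:55-11:55, so the earliest start is 10:55.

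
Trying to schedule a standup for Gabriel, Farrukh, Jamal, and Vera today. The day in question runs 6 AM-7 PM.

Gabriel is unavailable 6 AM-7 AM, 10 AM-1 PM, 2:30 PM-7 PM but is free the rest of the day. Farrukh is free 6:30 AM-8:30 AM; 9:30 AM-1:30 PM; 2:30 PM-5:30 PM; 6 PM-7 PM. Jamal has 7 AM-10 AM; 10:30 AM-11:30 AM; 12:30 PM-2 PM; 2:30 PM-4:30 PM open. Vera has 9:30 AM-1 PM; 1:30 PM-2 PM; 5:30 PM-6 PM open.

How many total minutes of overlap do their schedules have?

Gabriel free: 07:00-10:00, 13:00-14:30 (invert busy blocks within the working day).
Farrukh free: 06:30-08:30, 09:30-13:30, 14:30-17:30, 18:00-19:00.
Jamal free: 07:00-10:00, 10:30-11:30, 12:30-14:00, 14:30-16:30.
Vera free: 09:30-13:00, 13:30-14:00, 17:30-18:00.
Gabriel ∩ Farrukh: 07:00-08:30, 09:30-10:00, 13:00-13:30.
Gabriel ∩ Farrukh ∩ Jamal: 07:00-08:30, 09:30-10:00, 13:00-13:30.
Gabriel ∩ Farrukh ∩ Jamal ∩ Vera: 09:30-10:00.
That's a single block of 30 minutes.

30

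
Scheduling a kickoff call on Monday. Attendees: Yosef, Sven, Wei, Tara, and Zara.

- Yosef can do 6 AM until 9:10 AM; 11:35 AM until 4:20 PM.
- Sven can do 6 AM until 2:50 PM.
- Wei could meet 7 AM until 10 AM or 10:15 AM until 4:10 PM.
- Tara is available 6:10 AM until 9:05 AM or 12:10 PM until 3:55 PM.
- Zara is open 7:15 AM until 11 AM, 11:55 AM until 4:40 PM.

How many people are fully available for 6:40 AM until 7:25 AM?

Yosef, Sven, and Tara can make the full 06:40-07:25 slot — that's 3.

3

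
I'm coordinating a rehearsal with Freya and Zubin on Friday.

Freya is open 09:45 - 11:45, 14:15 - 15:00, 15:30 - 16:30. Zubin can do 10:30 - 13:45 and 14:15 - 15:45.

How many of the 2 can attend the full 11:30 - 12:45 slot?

Zubin can make the full 11:30-12:45 slot — that's 1.

1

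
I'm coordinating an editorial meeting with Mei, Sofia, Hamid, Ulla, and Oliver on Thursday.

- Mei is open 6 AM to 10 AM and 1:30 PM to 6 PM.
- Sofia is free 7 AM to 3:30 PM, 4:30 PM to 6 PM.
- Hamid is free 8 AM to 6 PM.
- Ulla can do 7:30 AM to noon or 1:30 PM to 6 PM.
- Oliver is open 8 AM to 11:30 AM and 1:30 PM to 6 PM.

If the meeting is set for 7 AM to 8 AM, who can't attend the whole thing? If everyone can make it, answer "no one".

Hamid, Oliver, Ulla

Mei: free for 07:00-08:00. Sofia: free for 07:00-08:00. Hamid: not fully free for 07:00-08:00. Ulla: not fully free for 07:00-08:00. Oliver: not fully free for 07:00-08:00.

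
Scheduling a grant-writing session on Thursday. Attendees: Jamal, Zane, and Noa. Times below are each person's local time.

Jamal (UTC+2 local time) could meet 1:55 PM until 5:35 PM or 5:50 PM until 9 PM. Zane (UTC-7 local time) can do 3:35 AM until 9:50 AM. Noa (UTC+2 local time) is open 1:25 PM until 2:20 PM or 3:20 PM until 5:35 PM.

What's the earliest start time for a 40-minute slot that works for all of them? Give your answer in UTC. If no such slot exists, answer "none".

13:20

Jamal in UTC: 11:55-15:35, 15:50-19:00 (subtract 2h to convert from UTC+2).
Zane in UTC: 10:35-16:50 (add 7h to convert from UTC-7).
Noa in UTC: 11:25-12:20, 13:20-15:35 (subtract 2h to convert from UTC+2).
Jamal ∩ Zane: 11:55-15:35, 15:50-16:50.
Jamal ∩ Zane ∩ Noa: 11:55-12:20, 13:20-15:35.
The first common window of at least 40 minutes is 13:20-15:35, so the earliest start is 13:20.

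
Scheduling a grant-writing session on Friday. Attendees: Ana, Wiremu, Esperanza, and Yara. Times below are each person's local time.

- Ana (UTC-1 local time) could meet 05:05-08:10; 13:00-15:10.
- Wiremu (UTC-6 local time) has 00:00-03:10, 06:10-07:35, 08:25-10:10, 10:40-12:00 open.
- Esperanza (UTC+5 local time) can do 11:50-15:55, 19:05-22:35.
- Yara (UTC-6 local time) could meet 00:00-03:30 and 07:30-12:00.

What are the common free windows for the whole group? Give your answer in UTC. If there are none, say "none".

Ana in UTC: 06:05-09:10, 14:00-16:10 (add 1h to convert from UTC-1).
Wiremu in UTC: 06:00-09:10, 12:10-13:35, 14:25-16:10, 16:40-18:00 (add 6h to convert from UTC-6).
Esperanza in UTC: 06:50-10:55, 14:05-17:35 (subtract 5h to convert from UTC+5).
Yara in UTC: 06:00-09:30, 13:30-18:00 (add 6h to convert from UTC-6).
Ana ∩ Wiremu: 06:05-09:10, 14:25-16:10.
Ana ∩ Wiremu ∩ Esperanza: 06:50-09:10, 14:25-16:10.
Ana ∩ Wiremu ∩ Esperanza ∩ Yara: 06:50-09:10, 14:25-16:10.

06:50-09:10, 14:25-16:10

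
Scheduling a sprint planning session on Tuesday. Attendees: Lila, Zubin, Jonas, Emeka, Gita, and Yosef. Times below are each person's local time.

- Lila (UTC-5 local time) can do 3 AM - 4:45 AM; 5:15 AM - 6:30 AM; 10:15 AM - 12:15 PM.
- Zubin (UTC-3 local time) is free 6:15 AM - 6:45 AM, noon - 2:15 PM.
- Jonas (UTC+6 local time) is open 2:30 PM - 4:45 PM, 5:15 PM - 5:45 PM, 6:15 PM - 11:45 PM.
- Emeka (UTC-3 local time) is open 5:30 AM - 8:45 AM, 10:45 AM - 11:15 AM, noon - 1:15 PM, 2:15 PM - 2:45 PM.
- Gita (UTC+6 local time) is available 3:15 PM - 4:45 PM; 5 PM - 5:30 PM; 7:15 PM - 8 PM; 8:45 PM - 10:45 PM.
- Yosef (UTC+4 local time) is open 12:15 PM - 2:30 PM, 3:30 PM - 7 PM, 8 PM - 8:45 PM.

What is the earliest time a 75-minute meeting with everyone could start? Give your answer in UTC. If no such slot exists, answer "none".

none

Lila in UTC: 08:00-09:45, 10:15-11:30, 15:15-17:15 (add 5h to convert from UTC-5).
Zubin in UTC: 09:15-09:45, 15:00-17:15 (add 3h to convert from UTC-3).
Jonas in UTC: 08:30-10:45, 11:15-11:45, 12:15-17:45 (subtract 6h to convert from UTC+6).
Emeka in UTC: 08:30-11:45, 13:45-14:15, 15:00-16:15, 17:15-17:45 (add 3h to convert from UTC-3).
Gita in UTC: 09:15-10:45, 11:00-11:30, 13:15-14:00, 14:45-16:45 (subtract 6h to convert from UTC+6).
Yosef in UTC: 08:15-10:30, 11:30-15:00, 16:00-16:45 (subtract 4h to convert from UTC+4).
Lila ∩ Zubin: 09:15-09:45, 15:15-17:15.
Lila ∩ Zubin ∩ Jonas: 09:15-09:45, 15:15-17:15.
Lila ∩ Zubin ∩ Jonas ∩ Emeka: 09:15-09:45, 15:15-16:15.
Lila ∩ Zubin ∩ Jonas ∩ Emeka ∩ Gita: 09:15-09:45, 15:15-16:15.
Lila ∩ Zubin ∩ Jonas ∩ Emeka ∩ Gita ∩ Yosef: 09:15-09:45, 16:00-16:15.
Those are the intersection windows.
No common window is at least 75 minutes long.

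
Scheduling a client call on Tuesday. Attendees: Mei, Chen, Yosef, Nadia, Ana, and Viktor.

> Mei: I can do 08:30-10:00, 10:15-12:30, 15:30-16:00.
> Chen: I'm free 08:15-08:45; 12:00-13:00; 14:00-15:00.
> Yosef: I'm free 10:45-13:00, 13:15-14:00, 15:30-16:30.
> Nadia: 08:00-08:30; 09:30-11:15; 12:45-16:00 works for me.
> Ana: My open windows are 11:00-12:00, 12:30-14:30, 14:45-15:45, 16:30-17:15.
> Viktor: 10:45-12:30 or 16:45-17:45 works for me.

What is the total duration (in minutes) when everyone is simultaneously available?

0

Mei ∩ Chen: 08:30-08:45, 12:00-12:30.
Mei ∩ Chen ∩ Yosef: 12:00-12:30.
Mei ∩ Chen ∩ Yosef ∩ Nadia: ∅.
Mei ∩ Chen ∩ Yosef ∩ Nadia ∩ Ana: ∅.
Mei ∩ Chen ∩ Yosef ∩ Nadia ∩ Ana ∩ Viktor: ∅.
There is no time when everyone is free.
There is no common window, so the total is 0 minutes.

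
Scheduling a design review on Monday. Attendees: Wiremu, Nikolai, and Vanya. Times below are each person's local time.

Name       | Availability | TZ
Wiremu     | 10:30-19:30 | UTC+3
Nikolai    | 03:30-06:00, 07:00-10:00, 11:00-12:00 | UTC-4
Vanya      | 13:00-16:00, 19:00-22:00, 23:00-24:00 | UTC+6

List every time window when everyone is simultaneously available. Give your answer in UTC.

07:30-10:00, 13:00-14:00, 15:00-16:00

Wiremu in UTC: 07:30-16:30 (subtract 3h to convert from UTC+3).
Nikolai in UTC: 07:30-10:00, 11:00-14:00, 15:00-16:00 (add 4h to convert from UTC-4).
Vanya in UTC: 07:00-10:00, 13:00-16:00, 17:00-18:00 (subtract 6h to convert from UTC+6).
Wiremu ∩ Nikolai: 07:30-10:00, 11:00-14:00, 15:00-16:00.
Wiremu ∩ Nikolai ∩ Vanya: 07:30-10:00, 13:00-14:00, 15:00-16:00.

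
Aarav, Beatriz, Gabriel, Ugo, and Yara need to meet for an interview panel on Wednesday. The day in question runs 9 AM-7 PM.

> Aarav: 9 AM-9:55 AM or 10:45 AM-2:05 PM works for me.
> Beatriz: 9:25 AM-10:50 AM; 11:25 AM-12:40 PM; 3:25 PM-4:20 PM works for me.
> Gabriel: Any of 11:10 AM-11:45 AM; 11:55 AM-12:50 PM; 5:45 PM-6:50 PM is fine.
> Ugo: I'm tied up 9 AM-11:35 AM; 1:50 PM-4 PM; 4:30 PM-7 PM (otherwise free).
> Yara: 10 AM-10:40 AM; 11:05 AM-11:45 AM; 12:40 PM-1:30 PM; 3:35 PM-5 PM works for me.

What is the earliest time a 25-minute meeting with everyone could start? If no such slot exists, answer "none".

none

Aarav free: 09:00-09:55, 10:45-14:05.
Beatriz free: 09:25-10:50, 11:25-12:40, 15:25-16:20.
Gabriel free: 11:10-11:45, 11:55-12:50, 17:45-18:50.
Ugo free: 11:35-13:50, 16:00-16:30 (invert busy blocks within the working day).
Yara free: 10:00-10:40, 11:05-11:45, 12:40-13:30, 15:35-17:00.
Aarav ∩ Beatriz: 09:25-09:55, 10:45-10:50, 11:25-12:40.
Aarav ∩ Beatriz ∩ Gabriel: 11:25-11:45, 11:55-12:40.
Aarav ∩ Beatriz ∩ Gabriel ∩ Ugo: 11:35-11:45, 11:55-12:40.
Aarav ∩ Beatriz ∩ Gabriel ∩ Ugo ∩ Yara: 11:35-11:45.
No common window is at least 25 minutes long.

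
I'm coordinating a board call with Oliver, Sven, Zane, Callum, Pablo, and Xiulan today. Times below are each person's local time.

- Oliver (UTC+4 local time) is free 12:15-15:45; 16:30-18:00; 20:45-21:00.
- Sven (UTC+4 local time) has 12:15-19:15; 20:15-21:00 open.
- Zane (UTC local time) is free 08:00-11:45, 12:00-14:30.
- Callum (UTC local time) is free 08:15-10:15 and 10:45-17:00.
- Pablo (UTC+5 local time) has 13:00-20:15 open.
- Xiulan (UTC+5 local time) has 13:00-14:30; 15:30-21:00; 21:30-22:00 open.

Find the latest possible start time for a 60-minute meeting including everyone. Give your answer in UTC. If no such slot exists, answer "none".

13:00

Oliver in UTC: 08:15-11:45, 12:30-14:00, 16:45-17:00 (subtract 4h to convert from UTC+4).
Sven in UTC: 08:15-15:15, 16:15-17:00 (subtract 4h to convert from UTC+4).
Zane in UTC: 08:00-11:45, 12:00-14:30.
Callum in UTC: 08:15-10:15, 10:45-17:00.
Pablo in UTC: 08:00-15:15 (subtract 5h to convert from UTC+5).
Xiulan in UTC: 08:00-09:30, 10:30-16:00, 16:30-17:00 (subtract 5h to convert from UTC+5).
Oliver ∩ Sven: 08:15-11:45, 12:30-14:00, 16:45-17:00.
Oliver ∩ Sven ∩ Zane: 08:15-11:45, 12:30-14:00.
Oliver ∩ Sven ∩ Zane ∩ Callum: 08:15-10:15, 10:45-11:45, 12:30-14:00.
Oliver ∩ Sven ∩ Zane ∩ Callum ∩ Pablo: 08:15-10:15, 10:45-11:45, 12:30-14:00.
Oliver ∩ Sven ∩ Zane ∩ Callum ∩ Pablo ∩ Xiulan: 08:15-09:30, 10:45-11:45, 12:30-14:00.
The last common window of at least 60 minutes is 12:30-14:00; a 60-minute meeting can start as late as 13:00 and still end by 14:00.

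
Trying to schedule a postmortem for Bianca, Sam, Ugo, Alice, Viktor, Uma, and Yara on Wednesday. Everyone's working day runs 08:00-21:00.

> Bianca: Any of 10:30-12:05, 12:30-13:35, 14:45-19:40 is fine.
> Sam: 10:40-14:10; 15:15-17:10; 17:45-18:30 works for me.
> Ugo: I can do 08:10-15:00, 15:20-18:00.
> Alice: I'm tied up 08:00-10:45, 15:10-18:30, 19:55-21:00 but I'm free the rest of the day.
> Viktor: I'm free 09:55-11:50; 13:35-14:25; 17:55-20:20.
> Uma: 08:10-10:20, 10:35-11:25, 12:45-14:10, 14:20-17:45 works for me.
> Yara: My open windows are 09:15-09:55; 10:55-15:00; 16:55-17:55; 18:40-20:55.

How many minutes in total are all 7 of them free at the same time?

Bianca free: 10:30-12:05, 12:30-13:35, 14:45-19:40.
Sam free: 10:40-14:10, 15:15-17:10, 17:45-18:30.
Ugo free: 08:10-15:00, 15:20-18:00.
Alice free: 10:45-15:10, 18:30-19:55 (invert busy blocks within the working day).
Viktor free: 09:55-11:50, 13:35-14:25, 17:55-20:20.
Uma free: 08:10-10:20, 10:35-11:25, 12:45-14:10, 14:20-17:45.
Yara free: 09:15-09:55, 10:55-15:00, 16:55-17:55, 18:40-20:55.
Bianca ∩ Sam: 10:40-12:05, 12:30-13:35, 15:15-17:10, 17:45-18:30.
Bianca ∩ Sam ∩ Ugo: 10:40-12:05, 12:30-13:35, 15:20-17:10, 17:45-18:00.
Bianca ∩ Sam ∩ Ugo ∩ Alice: 10:45-12:05, 12:30-13:35.
Bianca ∩ Sam ∩ Ugo ∩ Alice ∩ Viktor: 10:45-11:50.
Bianca ∩ Sam ∩ Ugo ∩ Alice ∩ Viktor ∩ Uma: 10:45-11:25.
Bianca ∩ Sam ∩ Ugo ∩ Alice ∩ Viktor ∩ Uma ∩ Yara: 10:55-11:25.
That's a single block of 30 minutes.

30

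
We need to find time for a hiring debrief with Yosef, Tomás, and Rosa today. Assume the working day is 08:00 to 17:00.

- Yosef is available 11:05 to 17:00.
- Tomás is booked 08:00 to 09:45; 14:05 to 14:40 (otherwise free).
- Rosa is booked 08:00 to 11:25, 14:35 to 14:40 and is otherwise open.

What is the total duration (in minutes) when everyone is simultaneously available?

300

Yosef free: 11:05-17:00.
Tomás free: 09:45-14:05, 14:40-17:00 (invert busy blocks within the working day).
Rosa free: 11:25-14:35, 14:40-17:00 (invert busy blocks within the working day).
Yosef ∩ Tomás: 11:05-14:05, 14:40-17:00.
Yosef ∩ Tomás ∩ Rosa: 11:25-14:05, 14:40-17:00.
So the common availability across everyone is 11:25-14:05, 14:40-17:00.
Summing the common windows: 160 + 140 = 300 minutes.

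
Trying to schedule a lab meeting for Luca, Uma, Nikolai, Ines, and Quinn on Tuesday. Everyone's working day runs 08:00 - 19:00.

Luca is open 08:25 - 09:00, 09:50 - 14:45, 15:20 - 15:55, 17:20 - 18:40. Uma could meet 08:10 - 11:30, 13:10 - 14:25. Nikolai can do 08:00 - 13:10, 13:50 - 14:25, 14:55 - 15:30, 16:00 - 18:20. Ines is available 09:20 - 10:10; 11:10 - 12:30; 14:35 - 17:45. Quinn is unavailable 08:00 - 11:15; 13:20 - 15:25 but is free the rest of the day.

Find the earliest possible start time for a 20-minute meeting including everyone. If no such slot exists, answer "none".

Luca free: 08:25-09:00, 09:50-14:45, 15:20-15:55, 17:20-18:40.
Uma free: 08:10-11:30, 13:10-14:25.
Nikolai free: 08:00-13:10, 13:50-14:25, 14:55-15:30, 16:00-18:20.
Ines free: 09:20-10:10, 11:10-12:30, 14:35-17:45.
Quinn free: 11:15-13:20, 15:25-19:00 (invert busy blocks within the working day).
Luca ∩ Uma: 08:25-09:00, 09:50-11:30, 13:10-14:25.
Luca ∩ Uma ∩ Nikolai: 08:25-09:00, 09:50-11:30, 13:50-14:25.
Luca ∩ Uma ∩ Nikolai ∩ Ines: 09:50-10:10, 11:10-11:30.
Luca ∩ Uma ∩ Nikolai ∩ Ines ∩ Quinn: 11:15-11:30.
Those are the intersection windows.
No common window is at least 20 minutes long.

none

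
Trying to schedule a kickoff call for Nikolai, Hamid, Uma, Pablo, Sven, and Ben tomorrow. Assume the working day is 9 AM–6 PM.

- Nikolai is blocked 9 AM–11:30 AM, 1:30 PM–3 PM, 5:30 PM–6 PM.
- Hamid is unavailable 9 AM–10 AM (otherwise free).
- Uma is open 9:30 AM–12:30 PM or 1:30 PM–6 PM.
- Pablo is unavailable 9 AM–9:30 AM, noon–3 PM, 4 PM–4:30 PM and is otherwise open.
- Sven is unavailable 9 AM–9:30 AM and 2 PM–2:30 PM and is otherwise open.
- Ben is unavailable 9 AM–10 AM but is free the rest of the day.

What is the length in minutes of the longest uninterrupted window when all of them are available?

60

Nikolai free: 11:30-13:30, 15:00-17:30 (invert busy blocks within the working day).
Hamid free: 10:00-18:00 (invert busy blocks within the working day).
Uma free: 09:30-12:30, 13:30-18:00.
Pablo free: 09:30-12:00, 15:00-16:00, 16:30-18:00 (invert busy blocks within the working day).
Sven free: 09:30-14:00, 14:30-18:00 (invert busy blocks within the working day).
Ben free: 10:00-18:00 (invert busy blocks within the working day).
Nikolai ∩ Hamid: 11:30-13:30, 15:00-17:30.
Nikolai ∩ Hamid ∩ Uma: 11:30-12:30, 15:00-17:30.
Nikolai ∩ Hamid ∩ Uma ∩ Pablo: 11:30-12:00, 15:00-16:00, 16:30-17:30.
Nikolai ∩ Hamid ∩ Uma ∩ Pablo ∩ Sven: 11:30-12:00, 15:00-16:00, 16:30-17:30.
Nikolai ∩ Hamid ∩ Uma ∩ Pablo ∩ Sven ∩ Ben: 11:30-12:00, 15:00-16:00, 16:30-17:30.
Those are the intersection windows.
The longest is 15:00-16:00 at 60 minutes.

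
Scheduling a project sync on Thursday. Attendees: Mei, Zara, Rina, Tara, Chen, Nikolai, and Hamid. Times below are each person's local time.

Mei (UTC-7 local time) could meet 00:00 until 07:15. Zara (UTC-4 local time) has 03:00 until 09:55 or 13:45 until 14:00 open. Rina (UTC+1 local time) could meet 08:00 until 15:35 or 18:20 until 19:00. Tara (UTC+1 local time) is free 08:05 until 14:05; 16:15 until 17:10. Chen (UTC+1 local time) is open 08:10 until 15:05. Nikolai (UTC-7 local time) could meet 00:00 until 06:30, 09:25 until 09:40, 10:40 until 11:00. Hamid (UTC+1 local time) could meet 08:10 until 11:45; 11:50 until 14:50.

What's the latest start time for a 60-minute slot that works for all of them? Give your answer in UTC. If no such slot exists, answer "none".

Mei in UTC: 07:00-14:15 (add 7h to convert from UTC-7).
Zara in UTC: 07:00-13:55, 17:45-18:00 (add 4h to convert from UTC-4).
Rina in UTC: 07:00-14:35, 17:20-18:00 (subtract 1h to convert from UTC+1).
Tara in UTC: 07:05-13:05, 15:15-16:10 (subtract 1h to convert from UTC+1).
Chen in UTC: 07:10-14:05 (subtract 1h to convert from UTC+1).
Nikolai in UTC: 07:00-13:30, 16:25-16:40, 17:40-18:00 (add 7h to convert from UTC-7).
Hamid in UTC: 07:10-10:45, 10:50-13:50 (subtract 1h to convert from UTC+1).
Mei ∩ Zara: 07:00-13:55.
Mei ∩ Zara ∩ Rina: 07:00-13:55.
Mei ∩ Zara ∩ Rina ∩ Tara: 07:05-13:05.
Mei ∩ Zara ∩ Rina ∩ Tara ∩ Chen: 07:10-13:05.
Mei ∩ Zara ∩ Rina ∩ Tara ∩ Chen ∩ Nikolai: 07:10-13:05.
Mei ∩ Zara ∩ Rina ∩ Tara ∩ Chen ∩ Nikolai ∩ Hamid: 07:10-10:45, 10:50-13:05.
The last common window of at least 60 minutes is 10:50-13:05; a 60-minute meeting can start as late as 12:05 and still end by 13:05.

12:05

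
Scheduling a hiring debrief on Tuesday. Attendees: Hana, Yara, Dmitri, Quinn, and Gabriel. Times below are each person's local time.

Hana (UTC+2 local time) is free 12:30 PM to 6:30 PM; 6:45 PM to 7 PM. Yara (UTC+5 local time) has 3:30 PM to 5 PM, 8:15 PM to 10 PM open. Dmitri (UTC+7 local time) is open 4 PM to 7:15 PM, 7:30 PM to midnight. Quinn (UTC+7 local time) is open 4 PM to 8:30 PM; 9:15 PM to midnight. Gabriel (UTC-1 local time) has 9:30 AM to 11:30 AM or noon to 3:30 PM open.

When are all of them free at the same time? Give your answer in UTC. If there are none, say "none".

Hana in UTC: 10:30-16:30, 16:45-17:00 (subtract 2h to convert from UTC+2).
Yara in UTC: 10:30-12:00, 15:15-17:00 (subtract 5h to convert from UTC+5).
Dmitri in UTC: 09:00-12:15, 12:30-17:00 (subtract 7h to convert from UTC+7).
Quinn in UTC: 09:00-13:30, 14:15-17:00 (subtract 7h to convert from UTC+7).
Gabriel in UTC: 10:30-12:30, 13:00-16:30 (add 1h to convert from UTC-1).
Hana ∩ Yara: 10:30-12:00, 15:15-16:30, 16:45-17:00.
Hana ∩ Yara ∩ Dmitri: 10:30-12:00, 15:15-16:30, 16:45-17:00.
Hana ∩ Yara ∩ Dmitri ∩ Quinn: 10:30-12:00, 15:15-16:30, 16:45-17:00.
Hana ∩ Yara ∩ Dmitri ∩ Quinn ∩ Gabriel: 10:30-12:00, 15:15-16:30.
So the common availability across everyone is 10:30-12:00, 15:15-16:30.

10:30-12:00, 15:15-16:30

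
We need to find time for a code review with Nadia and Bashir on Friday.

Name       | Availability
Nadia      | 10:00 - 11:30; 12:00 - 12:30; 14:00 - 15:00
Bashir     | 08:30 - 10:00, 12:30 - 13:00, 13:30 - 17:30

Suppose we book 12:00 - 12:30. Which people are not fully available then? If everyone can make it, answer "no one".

Nadia: free for 12:00-12:30. Bashir: not fully free for 12:00-12:30.

Bashir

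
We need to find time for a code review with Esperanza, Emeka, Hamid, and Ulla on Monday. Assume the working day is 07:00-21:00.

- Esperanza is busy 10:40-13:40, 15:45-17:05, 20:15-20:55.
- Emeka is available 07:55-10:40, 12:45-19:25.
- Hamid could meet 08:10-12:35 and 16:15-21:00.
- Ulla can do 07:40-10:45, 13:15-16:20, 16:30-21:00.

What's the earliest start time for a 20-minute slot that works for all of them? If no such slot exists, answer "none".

Esperanza free: 07:00-10:40, 13:40-15:45, 17:05-20:15, 20:55-21:00 (invert busy blocks within the working day).
Emeka free: 07:55-10:40, 12:45-19:25.
Hamid free: 08:10-12:35, 16:15-21:00.
Ulla free: 07:40-10:45, 13:15-16:20, 16:30-21:00.
Esperanza ∩ Emeka: 07:55-10:40, 13:40-15:45, 17:05-19:25.
Esperanza ∩ Emeka ∩ Hamid: 08:10-10:40, 17:05-19:25.
Esperanza ∩ Emeka ∩ Hamid ∩ Ulla: 08:10-10:40, 17:05-19:25.
The first common window of at least 20 minutes is 08:10-10:40, so the earliest start is 08:10.

08:10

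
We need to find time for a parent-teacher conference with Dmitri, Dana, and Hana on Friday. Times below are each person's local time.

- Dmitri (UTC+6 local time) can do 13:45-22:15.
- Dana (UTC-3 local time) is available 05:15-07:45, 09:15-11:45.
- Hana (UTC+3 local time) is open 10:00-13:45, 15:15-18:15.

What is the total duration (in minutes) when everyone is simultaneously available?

300

Dmitri in UTC: 07:45-16:15 (subtract 6h to convert from UTC+6).
Dana in UTC: 08:15-10:45, 12:15-14:45 (add 3h to convert from UTC-3).
Hana in UTC: 07:00-10:45, 12:15-15:15 (subtract 3h to convert from UTC+3).
Dmitri ∩ Dana: 08:15-10:45, 12:15-14:45.
Dmitri ∩ Dana ∩ Hana: 08:15-10:45, 12:15-14:45.
So the common availability across everyone is 08:15-10:45, 12:15-14:45.
Summing the common windows: 150 + 150 = 300 minutes.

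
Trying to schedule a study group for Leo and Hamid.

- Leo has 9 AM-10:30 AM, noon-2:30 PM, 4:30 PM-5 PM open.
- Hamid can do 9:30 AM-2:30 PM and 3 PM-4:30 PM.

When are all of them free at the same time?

09:30-10:30, 12:00-14:30

Leo ∩ Hamid: 09:30-10:30, 12:00-14:30.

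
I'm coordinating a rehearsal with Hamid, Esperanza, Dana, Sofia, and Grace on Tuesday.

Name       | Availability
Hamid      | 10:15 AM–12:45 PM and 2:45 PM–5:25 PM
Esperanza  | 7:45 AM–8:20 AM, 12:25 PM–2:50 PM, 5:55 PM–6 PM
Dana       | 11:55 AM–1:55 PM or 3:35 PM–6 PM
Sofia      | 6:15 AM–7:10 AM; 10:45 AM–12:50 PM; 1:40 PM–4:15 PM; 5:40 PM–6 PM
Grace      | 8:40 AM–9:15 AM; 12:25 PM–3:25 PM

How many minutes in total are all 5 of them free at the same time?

20

Hamid ∩ Esperanza: 12:25-12:45, 14:45-14:50.
Hamid ∩ Esperanza ∩ Dana: 12:25-12:45.
Hamid ∩ Esperanza ∩ Dana ∩ Sofia: 12:25-12:45.
Hamid ∩ Esperanza ∩ Dana ∩ Sofia ∩ Grace: 12:25-12:45.
That's a single block of 20 minutes.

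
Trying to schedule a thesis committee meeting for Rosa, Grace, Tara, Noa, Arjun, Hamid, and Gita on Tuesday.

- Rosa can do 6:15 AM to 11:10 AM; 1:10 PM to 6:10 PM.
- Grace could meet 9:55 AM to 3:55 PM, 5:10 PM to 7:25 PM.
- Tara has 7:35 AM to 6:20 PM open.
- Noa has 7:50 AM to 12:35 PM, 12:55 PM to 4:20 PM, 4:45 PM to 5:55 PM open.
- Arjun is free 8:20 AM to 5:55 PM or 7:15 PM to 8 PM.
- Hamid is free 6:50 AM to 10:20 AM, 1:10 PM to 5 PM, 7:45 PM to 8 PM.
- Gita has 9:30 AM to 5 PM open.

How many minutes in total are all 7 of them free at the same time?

Rosa ∩ Grace: 09:55-11:10, 13:10-15:55, 17:10-18:10.
Rosa ∩ Grace ∩ Tara: 09:55-11:10, 13:10-15:55, 17:10-18:10.
Rosa ∩ Grace ∩ Tara ∩ Noa: 09:55-11:10, 13:10-15:55, 17:10-17:55.
Rosa ∩ Grace ∩ Tara ∩ Noa ∩ Arjun: 09:55-11:10, 13:10-15:55, 17:10-17:55.
Rosa ∩ Grace ∩ Tara ∩ Noa ∩ Arjun ∩ Hamid: 09:55-10:20, 13:10-15:55.
Rosa ∩ Grace ∩ Tara ∩ Noa ∩ Arjun ∩ Hamid ∩ Gita: 09:55-10:20, 13:10-15:55.
Summing the common windows: 25 + 165 = 190 minutes.

190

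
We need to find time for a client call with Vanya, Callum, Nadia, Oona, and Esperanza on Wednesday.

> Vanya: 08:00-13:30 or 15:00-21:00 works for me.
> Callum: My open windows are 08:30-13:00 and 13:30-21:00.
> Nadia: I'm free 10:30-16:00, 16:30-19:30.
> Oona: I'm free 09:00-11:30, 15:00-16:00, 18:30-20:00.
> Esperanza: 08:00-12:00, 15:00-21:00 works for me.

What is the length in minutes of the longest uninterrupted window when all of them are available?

60

Vanya ∩ Callum: 08:30-13:00, 15:00-21:00.
Vanya ∩ Callum ∩ Nadia: 10:30-13:00, 15:00-16:00, 16:30-19:30.
Vanya ∩ Callum ∩ Nadia ∩ Oona: 10:30-11:30, 15:00-16:00, 18:30-19:30.
Vanya ∩ Callum ∩ Nadia ∩ Oona ∩ Esperanza: 10:30-11:30, 15:00-16:00, 18:30-19:30.
So the common availability across everyone is 10:30-11:30, 15:00-16:00, 18:30-19:30.
The longest is 10:30-11:30 at 60 minutes.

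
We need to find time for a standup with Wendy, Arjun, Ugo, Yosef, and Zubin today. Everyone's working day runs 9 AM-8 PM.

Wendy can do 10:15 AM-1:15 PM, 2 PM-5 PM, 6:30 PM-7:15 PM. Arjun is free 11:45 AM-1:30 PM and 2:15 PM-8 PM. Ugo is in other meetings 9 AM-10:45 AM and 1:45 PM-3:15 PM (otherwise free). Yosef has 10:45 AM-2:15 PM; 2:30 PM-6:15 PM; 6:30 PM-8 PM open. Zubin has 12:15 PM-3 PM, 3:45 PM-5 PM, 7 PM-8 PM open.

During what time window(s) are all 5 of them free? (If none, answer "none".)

Wendy free: 10:15-13:15, 14:00-17:00, 18:30-19:15.
Arjun free: 11:45-13:30, 14:15-20:00.
Ugo free: 10:45-13:45, 15:15-20:00 (invert busy blocks within the working day).
Yosef free: 10:45-14:15, 14:30-18:15, 18:30-20:00.
Zubin free: 12:15-15:00, 15:45-17:00, 19:00-20:00.
Wendy ∩ Arjun: 11:45-13:15, 14:15-17:00, 18:30-19:15.
Wendy ∩ Arjun ∩ Ugo: 11:45-13:15, 15:15-17:00, 18:30-19:15.
Wendy ∩ Arjun ∩ Ugo ∩ Yosef: 11:45-13:15, 15:15-17:00, 18:30-19:15.
Wendy ∩ Arjun ∩ Ugo ∩ Yosef ∩ Zubin: 12:15-13:15, 15:45-17:00, 19:00-19:15.
Those are the intersection windows.

12:15-13:15, 15:45-17:00, 19:00-19:15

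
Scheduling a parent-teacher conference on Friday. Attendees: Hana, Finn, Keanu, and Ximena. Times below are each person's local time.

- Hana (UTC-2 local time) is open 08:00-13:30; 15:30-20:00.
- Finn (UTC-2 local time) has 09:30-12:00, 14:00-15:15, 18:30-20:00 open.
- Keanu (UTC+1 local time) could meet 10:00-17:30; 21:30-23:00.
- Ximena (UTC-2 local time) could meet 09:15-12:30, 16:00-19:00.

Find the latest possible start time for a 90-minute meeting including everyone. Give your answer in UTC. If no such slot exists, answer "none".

Hana in UTC: 10:00-15:30, 17:30-22:00 (add 2h to convert from UTC-2).
Finn in UTC: 11:30-14:00, 16:00-17:15, 20:30-22:00 (add 2h to convert from UTC-2).
Keanu in UTC: 09:00-16:30, 20:30-22:00 (subtract 1h to convert from UTC+1).
Ximena in UTC: 11:15-14:30, 18:00-21:00 (add 2h to convert from UTC-2).
Hana ∩ Finn: 11:30-14:00, 20:30-22:00.
Hana ∩ Finn ∩ Keanu: 11:30-14:00, 20:30-22:00.
Hana ∩ Finn ∩ Keanu ∩ Ximena: 11:30-14:00, 20:30-21:00.
The last common window of at least 90 minutes is 11:30-14:00; a 90-minute meeting can start as late as 12:30 and still end by 14:00.

12:30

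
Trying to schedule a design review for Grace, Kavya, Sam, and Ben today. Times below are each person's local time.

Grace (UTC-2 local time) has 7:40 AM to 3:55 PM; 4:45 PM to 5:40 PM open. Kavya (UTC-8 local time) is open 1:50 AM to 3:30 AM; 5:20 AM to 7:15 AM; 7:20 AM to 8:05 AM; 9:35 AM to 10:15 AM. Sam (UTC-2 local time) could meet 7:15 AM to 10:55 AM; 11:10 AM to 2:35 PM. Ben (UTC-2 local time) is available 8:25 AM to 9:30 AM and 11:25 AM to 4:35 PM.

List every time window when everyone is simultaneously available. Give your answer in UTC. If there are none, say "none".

10:25-11:30, 13:25-15:15, 15:20-16:05

Grace in UTC: 09:40-17:55, 18:45-19:40 (add 2h to convert from UTC-2).
Kavya in UTC: 09:50-11:30, 13:20-15:15, 15:20-16:05, 17:35-18:15 (add 8h to convert from UTC-8).
Sam in UTC: 09:15-12:55, 13:10-16:35 (add 2h to convert from UTC-2).
Ben in UTC: 10:25-11:30, 13:25-18:35 (add 2h to convert from UTC-2).
Grace ∩ Kavya: 09:50-11:30, 13:20-15:15, 15:20-16:05, 17:35-17:55.
Grace ∩ Kavya ∩ Sam: 09:50-11:30, 13:20-15:15, 15:20-16:05.
Grace ∩ Kavya ∩ Sam ∩ Ben: 10:25-11:30, 13:25-15:15, 15:20-16:05.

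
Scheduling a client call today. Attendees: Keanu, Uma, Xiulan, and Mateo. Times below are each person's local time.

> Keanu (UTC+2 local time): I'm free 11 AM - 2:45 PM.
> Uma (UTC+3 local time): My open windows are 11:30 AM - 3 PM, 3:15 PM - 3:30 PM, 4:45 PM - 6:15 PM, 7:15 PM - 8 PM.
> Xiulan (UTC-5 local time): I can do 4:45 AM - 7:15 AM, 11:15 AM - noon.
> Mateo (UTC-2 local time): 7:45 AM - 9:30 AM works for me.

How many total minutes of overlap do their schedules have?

Keanu in UTC: 09:00-12:45 (subtract 2h to convert from UTC+2).
Uma in UTC: 08:30-12:00, 12:15-12:30, 13:45-15:15, 16:15-17:00 (subtract 3h to convert from UTC+3).
Xiulan in UTC: 09:45-12:15, 16:15-17:00 (add 5h to convert from UTC-5).
Mateo in UTC: 09:45-11:30 (add 2h to convert from UTC-2).
Keanu ∩ Uma: 09:00-12:00, 12:15-12:30.
Keanu ∩ Uma ∩ Xiulan: 09:45-12:00.
Keanu ∩ Uma ∩ Xiulan ∩ Mateo: 09:45-11:30.
That's a single block of 105 minutes.

105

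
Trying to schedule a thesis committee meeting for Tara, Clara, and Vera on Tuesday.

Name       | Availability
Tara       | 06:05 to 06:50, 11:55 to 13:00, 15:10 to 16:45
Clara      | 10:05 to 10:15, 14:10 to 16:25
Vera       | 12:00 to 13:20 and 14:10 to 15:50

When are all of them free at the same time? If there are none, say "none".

Tara ∩ Clara: 15:10-16:25.
Tara ∩ Clara ∩ Vera: 15:10-15:50.

15:10-15:50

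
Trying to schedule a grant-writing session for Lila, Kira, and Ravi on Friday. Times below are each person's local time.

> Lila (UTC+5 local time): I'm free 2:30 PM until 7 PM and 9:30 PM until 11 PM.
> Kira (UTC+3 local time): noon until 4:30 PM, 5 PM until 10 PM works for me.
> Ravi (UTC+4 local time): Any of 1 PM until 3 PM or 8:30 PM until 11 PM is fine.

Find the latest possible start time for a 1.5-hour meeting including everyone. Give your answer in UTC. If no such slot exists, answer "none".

Lila in UTC: 09:30-14:00, 16:30-18:00 (subtract 5h to convert from UTC+5).
Kira in UTC: 09:00-13:30, 14:00-19:00 (subtract 3h to convert from UTC+3).
Ravi in UTC: 09:00-11:00, 16:30-19:00 (subtract 4h to convert from UTC+4).
Lila ∩ Kira: 09:30-13:30, 16:30-18:00.
Lila ∩ Kira ∩ Ravi: 09:30-11:00, 16:30-18:00.
The last common window of at least 90 minutes is 16:30-18:00; a 90-minute meeting can start as late as 16:30 and still end by 18:00.

16:30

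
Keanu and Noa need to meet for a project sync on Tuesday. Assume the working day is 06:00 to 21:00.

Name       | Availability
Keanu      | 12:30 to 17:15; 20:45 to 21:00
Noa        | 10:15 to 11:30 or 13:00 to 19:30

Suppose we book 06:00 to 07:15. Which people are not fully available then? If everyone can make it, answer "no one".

Keanu, Noa

Keanu: not fully free for 06:00-07:15. Noa: not fully free for 06:00-07:15.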